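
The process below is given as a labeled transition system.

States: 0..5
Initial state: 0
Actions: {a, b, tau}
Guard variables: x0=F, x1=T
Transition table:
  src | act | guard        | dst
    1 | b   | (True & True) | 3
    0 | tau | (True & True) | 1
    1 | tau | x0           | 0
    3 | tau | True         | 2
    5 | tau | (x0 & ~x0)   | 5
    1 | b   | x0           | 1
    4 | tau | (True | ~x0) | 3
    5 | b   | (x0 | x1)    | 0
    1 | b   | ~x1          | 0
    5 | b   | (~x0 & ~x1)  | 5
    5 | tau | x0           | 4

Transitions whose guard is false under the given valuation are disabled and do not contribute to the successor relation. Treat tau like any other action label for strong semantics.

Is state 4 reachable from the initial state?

5 transition(s) survive guard evaluation.
Layer 0: {0}
Layer 1: {1}  total {0,1}
Layer 2: {3}  total {0,1,3}
Layer 3: {2}  total {0,1,2,3}
Reach set: {0,1,2,3}

Answer: UNREACHABLE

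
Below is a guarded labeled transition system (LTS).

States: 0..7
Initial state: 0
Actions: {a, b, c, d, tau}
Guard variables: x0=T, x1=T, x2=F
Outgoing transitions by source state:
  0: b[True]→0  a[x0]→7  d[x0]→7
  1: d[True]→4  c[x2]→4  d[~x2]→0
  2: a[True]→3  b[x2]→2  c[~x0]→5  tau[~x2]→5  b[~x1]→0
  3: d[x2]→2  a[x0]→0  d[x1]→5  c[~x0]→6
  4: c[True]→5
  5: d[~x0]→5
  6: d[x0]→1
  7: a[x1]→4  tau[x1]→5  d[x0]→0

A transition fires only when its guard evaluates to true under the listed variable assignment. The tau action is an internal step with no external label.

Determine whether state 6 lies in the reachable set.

Guard filter leaves 14 enabled edge(s).
Layer 0: {0}
Layer 1: {7}  total {0,7}
Layer 2: {4,5}  total {0,4,5,7}
Reach set: {0,4,5,7}

Answer: UNREACHABLE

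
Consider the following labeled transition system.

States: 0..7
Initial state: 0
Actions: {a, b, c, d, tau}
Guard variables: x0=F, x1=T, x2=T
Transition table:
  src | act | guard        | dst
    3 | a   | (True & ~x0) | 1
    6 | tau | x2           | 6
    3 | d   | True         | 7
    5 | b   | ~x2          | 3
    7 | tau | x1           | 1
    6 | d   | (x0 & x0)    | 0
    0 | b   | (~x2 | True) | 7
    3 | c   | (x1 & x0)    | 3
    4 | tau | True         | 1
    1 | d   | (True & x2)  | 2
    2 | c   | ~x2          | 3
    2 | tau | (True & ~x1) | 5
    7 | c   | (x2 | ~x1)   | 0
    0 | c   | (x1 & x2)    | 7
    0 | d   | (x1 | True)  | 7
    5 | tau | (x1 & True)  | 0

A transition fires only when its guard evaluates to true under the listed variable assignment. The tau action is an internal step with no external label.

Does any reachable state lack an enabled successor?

Answer: DEADLOCK at state 2

Analysis:
Reach set: {0,1,2,7}
  0: b→7  c→7  d→7  [3 exit(s)]
  1: d→2  [1 exit(s)]
  2: ∅  [deadlock]
  7: c→0  tau→1  [2 exit(s)]
Path to 2: b·tau·d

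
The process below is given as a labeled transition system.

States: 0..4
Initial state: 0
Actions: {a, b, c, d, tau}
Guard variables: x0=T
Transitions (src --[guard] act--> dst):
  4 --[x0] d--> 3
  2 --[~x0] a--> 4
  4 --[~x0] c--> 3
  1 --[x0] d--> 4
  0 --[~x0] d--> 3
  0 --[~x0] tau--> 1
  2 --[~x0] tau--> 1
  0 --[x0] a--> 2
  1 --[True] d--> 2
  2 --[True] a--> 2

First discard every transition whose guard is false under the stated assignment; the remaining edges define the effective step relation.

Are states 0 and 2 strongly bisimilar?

Refine partition for ~:
  π0 = {{0,1,2,3,4}}
  π1 = {{0,2},{1,4},{3}}
  π2 = {{0,2},{1},{3},{4}}
stable after 3 split(s): 4 block(s)
class of 0: {0,2}; class of 2: {0,2}

Answer: BISIMILAR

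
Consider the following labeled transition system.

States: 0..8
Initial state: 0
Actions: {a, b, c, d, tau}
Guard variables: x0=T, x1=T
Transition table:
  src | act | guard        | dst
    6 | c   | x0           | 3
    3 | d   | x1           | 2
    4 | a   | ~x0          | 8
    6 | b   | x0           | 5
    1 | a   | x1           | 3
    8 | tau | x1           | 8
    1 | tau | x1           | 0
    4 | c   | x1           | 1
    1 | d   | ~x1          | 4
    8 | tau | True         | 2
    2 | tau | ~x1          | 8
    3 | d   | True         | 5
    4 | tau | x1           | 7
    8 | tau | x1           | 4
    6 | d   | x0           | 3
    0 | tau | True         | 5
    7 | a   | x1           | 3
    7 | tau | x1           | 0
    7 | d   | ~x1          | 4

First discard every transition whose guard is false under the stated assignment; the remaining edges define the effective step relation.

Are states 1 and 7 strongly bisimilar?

Answer: BISIMILAR

Trace:
Compute ~ classes (split until stable):
  round 0: {{0,1,2,3,4,5,6,7,8}}
  round 1: {{0,8},{1,7},{2,5},{3},{4},{6}}
  round 2: {{0},{1,7},{2,5},{3},{4},{6},{8}}
7 equivalence class(es) (converged in 3)
[1]={1,7}  [7]={1,7}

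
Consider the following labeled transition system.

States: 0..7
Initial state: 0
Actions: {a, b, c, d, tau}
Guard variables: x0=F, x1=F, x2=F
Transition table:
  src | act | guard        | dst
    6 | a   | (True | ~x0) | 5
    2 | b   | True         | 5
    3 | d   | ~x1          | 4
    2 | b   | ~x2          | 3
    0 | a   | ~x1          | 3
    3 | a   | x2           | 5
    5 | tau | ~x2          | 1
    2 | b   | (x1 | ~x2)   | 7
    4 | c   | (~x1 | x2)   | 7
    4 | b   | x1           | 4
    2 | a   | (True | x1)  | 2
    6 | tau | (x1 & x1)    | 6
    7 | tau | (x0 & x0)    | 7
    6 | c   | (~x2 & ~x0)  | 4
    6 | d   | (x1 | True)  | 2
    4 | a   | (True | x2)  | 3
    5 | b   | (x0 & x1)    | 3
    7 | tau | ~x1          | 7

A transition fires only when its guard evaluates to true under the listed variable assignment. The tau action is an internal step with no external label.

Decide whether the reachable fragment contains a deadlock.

Answer: DEADLOCK-FREE

Analysis:
Reach set: {0,3,4,7}
  0: a→3  [deg 1]
  3: d→4  [deg 1]
  4: a→3  c→7  [deg 2]
  7: tau→7  [deg 1]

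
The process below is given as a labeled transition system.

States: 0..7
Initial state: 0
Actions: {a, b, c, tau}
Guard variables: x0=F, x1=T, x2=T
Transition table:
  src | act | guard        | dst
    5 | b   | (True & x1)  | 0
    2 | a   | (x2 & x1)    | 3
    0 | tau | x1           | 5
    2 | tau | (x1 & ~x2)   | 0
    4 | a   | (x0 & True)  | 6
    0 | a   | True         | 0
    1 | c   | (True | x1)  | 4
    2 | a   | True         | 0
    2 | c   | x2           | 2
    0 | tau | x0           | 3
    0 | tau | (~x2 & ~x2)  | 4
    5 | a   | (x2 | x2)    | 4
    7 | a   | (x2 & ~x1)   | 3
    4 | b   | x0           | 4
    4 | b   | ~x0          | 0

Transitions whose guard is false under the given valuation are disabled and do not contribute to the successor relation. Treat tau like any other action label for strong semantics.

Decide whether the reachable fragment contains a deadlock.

Reach set: {0,4,5}
  0: a→0  tau→5  [deg 2]
  4: b→0  [deg 1]
  5: a→4  b→0  [deg 2]

Answer: DEADLOCK-FREE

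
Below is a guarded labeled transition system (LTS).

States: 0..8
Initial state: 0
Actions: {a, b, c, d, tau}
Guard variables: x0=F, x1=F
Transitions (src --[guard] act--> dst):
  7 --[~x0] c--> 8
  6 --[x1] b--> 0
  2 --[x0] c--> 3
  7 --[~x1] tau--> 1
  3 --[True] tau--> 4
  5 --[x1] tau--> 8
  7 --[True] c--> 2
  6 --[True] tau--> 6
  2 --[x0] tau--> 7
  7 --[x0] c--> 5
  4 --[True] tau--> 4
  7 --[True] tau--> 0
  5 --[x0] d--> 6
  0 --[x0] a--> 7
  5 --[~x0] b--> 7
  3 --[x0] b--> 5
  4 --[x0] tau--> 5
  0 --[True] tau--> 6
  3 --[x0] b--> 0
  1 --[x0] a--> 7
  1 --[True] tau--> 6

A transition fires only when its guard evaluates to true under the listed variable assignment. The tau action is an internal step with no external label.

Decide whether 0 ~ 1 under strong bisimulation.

Refine partition for ~:
  π0 = {{0,1,2,3,4,5,6,7,8}}
  π1 = {{0,1,3,4,6},{2,8},{5},{7}}
Fixed point at round 2; 4 class(es).
[0]={0,1,3,4,6}  [1]={0,1,3,4,6}

Answer: BISIMILAR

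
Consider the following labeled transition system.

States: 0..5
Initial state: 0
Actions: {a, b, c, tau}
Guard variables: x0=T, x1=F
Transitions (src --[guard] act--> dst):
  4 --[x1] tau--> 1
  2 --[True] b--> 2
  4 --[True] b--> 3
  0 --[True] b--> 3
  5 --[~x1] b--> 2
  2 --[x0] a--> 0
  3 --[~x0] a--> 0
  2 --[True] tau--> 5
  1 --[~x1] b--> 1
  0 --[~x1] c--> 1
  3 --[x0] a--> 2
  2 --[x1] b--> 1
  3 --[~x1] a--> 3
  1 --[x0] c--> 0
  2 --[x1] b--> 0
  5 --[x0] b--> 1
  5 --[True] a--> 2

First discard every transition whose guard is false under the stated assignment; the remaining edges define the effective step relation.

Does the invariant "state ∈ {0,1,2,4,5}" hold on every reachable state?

Safe = {0,1,2,4,5}
R = {0,1,2,3,5}
  0: ✓
  1: ✓
  2: ✓
  3: VIOLATES
  5: ✓
reach 3 via b — violates

Answer: INVARIANT VIOLATED at state 3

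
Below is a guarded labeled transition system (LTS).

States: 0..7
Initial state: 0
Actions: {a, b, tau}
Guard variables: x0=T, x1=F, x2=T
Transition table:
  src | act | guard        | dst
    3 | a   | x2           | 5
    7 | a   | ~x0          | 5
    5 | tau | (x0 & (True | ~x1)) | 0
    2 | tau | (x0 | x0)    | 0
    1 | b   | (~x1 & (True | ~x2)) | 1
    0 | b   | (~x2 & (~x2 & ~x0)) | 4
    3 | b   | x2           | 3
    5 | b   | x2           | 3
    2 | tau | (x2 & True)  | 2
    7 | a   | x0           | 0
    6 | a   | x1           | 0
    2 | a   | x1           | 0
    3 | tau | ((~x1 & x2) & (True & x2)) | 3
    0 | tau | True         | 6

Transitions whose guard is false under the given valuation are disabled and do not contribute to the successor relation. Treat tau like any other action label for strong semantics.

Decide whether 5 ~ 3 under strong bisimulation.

Bisimulation quotient by refinement:
  round 0: {{0,1,2,3,4,5,6,7}}
  round 1: {{0,2},{1},{3},{4,6},{5},{7}}
  round 2: {{0},{1},{2},{3},{4,6},{5},{7}}
7 equivalence class(es) (converged in 3)
class of 5: {5}; class of 3: {3}

Answer: NOT BISIMILAR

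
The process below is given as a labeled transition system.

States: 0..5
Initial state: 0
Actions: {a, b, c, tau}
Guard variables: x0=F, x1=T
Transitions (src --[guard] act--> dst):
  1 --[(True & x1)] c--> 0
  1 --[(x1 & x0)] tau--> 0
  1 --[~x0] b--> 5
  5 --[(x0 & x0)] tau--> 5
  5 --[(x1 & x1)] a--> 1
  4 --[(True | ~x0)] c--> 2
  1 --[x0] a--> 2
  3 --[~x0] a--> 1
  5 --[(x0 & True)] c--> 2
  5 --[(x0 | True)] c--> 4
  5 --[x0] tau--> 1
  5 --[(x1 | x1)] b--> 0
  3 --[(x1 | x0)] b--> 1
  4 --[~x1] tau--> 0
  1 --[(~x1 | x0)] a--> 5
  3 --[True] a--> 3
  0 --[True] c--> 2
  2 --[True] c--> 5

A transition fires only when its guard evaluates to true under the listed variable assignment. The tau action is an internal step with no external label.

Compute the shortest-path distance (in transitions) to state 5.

Answer: 2

Analysis:
BFS to 5:
  Layer 0: {0}
  Layer 1: {2}
  Layer 2: {5}
depth(5)=2, e.g. c·c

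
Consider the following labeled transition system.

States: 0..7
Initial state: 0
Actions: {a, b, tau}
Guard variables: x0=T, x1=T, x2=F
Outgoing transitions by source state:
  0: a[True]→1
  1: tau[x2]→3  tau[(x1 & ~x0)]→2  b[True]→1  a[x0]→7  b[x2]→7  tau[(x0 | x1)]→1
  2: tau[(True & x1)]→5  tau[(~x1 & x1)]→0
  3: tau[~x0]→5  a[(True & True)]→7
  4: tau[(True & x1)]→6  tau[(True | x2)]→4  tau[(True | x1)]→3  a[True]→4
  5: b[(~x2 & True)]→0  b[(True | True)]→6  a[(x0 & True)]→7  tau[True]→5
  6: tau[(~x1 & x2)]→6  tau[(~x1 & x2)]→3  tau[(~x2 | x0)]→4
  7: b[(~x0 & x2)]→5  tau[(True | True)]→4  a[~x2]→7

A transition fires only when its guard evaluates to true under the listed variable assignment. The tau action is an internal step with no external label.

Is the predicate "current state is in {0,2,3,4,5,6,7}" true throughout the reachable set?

Answer: INVARIANT VIOLATED at state 1

Trace:
Safe = {0,2,3,4,5,6,7}
Reachable = {0,1,3,4,6,7}
  0: ok
  1: ✗ unsafe
  3: ok
  4: ok
  6: ok
  7: ok
counterexample path to 1: a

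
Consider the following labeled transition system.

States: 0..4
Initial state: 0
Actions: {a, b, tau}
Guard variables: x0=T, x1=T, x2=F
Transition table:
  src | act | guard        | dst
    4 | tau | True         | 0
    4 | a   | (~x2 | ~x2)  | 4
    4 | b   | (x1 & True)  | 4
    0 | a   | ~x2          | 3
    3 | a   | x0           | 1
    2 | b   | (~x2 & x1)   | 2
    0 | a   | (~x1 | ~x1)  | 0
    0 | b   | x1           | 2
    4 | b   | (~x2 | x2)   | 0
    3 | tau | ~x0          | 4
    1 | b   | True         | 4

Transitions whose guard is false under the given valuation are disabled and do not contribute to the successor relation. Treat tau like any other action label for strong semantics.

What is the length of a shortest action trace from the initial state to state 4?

Answer: 3

Trace:
Layered search for 4:
  depth 0: {0}
  depth 1: {2,3}
  depth 2: {1}
  depth 3: {4}
4 enters at depth 3; path a·a·b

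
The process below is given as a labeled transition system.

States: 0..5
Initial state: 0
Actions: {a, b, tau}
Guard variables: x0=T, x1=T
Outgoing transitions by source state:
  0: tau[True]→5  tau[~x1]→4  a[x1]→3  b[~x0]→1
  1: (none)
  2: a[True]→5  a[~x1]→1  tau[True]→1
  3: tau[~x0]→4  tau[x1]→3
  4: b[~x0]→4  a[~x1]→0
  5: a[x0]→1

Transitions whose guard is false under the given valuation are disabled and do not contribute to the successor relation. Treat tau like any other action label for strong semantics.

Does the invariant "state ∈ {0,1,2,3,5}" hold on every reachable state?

Inv-set: {0,1,2,3,5}
R = {0,1,3,5}
  0: ok
  1: ok
  3: ok
  5: ok

Answer: INVARIANT HOLDS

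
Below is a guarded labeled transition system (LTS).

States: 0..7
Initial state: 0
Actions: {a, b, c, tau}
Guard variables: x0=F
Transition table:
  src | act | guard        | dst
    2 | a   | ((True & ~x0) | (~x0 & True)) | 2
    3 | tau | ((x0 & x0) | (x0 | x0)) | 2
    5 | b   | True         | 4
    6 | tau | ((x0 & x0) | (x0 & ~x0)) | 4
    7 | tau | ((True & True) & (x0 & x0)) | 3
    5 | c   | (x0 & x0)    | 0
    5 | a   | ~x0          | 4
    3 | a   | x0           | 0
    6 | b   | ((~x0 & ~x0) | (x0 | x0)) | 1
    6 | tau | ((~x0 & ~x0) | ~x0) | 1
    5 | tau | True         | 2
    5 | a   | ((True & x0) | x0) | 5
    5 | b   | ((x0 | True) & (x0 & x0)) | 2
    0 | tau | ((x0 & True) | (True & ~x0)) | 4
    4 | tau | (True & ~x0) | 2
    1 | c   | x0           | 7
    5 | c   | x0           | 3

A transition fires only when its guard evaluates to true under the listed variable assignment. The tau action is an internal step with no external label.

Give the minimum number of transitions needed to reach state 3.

Answer: UNREACHABLE

Analysis:
BFS to 3:
  Layer 0: {0}
  Layer 1: {4}
  Layer 2: {2}
3 never appears.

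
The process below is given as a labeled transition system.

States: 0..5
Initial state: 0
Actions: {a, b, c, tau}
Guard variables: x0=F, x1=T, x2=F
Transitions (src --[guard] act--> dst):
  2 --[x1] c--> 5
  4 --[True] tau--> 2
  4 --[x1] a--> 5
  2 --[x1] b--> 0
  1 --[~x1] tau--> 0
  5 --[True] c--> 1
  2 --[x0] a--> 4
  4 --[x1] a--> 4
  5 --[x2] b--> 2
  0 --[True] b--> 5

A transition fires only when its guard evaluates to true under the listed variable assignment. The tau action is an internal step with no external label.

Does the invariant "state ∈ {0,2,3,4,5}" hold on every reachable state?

Safe = {0,2,3,4,5}
R = {0,1,5}
  0: ✓
  1: outside
  5: ✓
reach 1 via b·c — violates

Answer: INVARIANT VIOLATED at state 1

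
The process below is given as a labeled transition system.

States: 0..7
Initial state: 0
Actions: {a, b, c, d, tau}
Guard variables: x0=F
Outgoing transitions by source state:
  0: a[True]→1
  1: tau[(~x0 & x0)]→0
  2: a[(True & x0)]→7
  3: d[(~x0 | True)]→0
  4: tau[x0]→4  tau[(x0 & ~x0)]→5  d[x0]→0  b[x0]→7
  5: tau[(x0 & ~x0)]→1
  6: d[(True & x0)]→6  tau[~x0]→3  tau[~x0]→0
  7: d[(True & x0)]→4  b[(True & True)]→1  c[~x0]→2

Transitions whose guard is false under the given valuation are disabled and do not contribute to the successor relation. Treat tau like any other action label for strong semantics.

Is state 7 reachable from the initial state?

Answer: UNREACHABLE

Trace:
After dropping false guards: 6 live edges.
Layer 0: {0}
Layer 1: {1}  now seen {0,1}
Reachable = {0,1}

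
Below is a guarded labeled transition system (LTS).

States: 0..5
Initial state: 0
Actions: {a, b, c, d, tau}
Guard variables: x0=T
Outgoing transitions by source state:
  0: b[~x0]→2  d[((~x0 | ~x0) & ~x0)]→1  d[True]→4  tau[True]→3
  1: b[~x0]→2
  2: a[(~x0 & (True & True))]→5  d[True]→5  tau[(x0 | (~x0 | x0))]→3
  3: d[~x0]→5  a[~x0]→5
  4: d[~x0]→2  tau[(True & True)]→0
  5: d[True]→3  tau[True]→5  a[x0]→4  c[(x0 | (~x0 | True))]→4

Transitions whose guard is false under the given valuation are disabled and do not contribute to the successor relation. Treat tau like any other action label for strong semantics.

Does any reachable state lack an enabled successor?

R = {0,3,4}
  0: d→4  tau→3  [2 exit(s)]
  3: ∅  [STUCK]
  4: tau→0  [1 exit(s)]
Path to 3: tau

Answer: DEADLOCK at state 3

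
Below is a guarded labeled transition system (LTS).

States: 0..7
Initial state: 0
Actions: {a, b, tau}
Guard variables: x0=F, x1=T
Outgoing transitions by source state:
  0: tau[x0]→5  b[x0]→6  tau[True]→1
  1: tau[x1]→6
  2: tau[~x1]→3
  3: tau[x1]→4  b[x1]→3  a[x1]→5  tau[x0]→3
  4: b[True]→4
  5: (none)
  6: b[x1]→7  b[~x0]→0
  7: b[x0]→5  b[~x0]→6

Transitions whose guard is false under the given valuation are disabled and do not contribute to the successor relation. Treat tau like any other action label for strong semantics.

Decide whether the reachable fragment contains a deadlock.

Answer: DEADLOCK-FREE

Working:
Reach set: {0,1,6,7}
  0: tau→1  [deg 1]
  1: tau→6  [deg 1]
  6: b→0  b→7  [deg 2]
  7: b→6  [deg 1]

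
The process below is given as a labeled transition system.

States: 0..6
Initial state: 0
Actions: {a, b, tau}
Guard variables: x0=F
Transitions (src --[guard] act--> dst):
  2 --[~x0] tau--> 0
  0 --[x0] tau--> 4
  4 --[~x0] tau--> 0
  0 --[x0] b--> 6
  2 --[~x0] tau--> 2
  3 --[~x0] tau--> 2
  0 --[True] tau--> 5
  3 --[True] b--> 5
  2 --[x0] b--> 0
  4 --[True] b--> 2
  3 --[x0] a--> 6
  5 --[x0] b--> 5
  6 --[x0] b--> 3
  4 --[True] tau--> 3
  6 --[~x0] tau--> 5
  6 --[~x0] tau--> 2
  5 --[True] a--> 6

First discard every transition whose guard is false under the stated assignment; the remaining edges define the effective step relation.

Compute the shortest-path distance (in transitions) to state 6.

Answer: 2

Working:
Layered search for 6:
  L0 = {0}
  L1 = {5}
  L2 = {6}
depth(6)=2, e.g. tau·a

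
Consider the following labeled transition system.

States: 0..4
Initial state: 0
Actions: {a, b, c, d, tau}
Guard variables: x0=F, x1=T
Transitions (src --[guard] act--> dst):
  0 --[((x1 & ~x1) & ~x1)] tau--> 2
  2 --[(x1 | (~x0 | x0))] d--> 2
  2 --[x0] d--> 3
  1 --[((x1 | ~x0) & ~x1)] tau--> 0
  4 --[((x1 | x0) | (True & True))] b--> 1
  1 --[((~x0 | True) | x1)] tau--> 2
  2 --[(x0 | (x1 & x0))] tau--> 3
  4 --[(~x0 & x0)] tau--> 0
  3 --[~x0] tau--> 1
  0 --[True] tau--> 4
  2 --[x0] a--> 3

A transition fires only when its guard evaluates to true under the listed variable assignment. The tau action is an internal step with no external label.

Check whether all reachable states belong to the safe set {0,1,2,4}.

Answer: INVARIANT HOLDS

Trace:
Safe = {0,1,2,4}
Reach set: {0,1,2,4}
  0: ✓
  1: ✓
  2: ✓
  4: ✓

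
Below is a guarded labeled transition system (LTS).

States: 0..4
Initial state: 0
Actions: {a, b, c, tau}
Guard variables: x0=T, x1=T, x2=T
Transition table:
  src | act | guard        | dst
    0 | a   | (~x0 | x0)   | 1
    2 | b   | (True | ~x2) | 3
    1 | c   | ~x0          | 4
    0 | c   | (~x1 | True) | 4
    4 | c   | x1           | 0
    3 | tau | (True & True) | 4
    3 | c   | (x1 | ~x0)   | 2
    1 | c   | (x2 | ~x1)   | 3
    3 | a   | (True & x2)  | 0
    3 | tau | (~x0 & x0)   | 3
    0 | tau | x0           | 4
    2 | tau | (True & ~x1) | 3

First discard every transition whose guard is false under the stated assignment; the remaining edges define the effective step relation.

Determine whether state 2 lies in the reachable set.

After dropping false guards: 9 live edges.
depth 0: {0}
depth 1: {1,4}  cumulative {0,1,4}
depth 2: {3}  cumulative {0,1,3,4}
depth 3: {2}  cumulative {0,1,2,3,4}
R = {0,1,2,3,4}
trace reaching 2: a·c·c

Answer: REACHABLE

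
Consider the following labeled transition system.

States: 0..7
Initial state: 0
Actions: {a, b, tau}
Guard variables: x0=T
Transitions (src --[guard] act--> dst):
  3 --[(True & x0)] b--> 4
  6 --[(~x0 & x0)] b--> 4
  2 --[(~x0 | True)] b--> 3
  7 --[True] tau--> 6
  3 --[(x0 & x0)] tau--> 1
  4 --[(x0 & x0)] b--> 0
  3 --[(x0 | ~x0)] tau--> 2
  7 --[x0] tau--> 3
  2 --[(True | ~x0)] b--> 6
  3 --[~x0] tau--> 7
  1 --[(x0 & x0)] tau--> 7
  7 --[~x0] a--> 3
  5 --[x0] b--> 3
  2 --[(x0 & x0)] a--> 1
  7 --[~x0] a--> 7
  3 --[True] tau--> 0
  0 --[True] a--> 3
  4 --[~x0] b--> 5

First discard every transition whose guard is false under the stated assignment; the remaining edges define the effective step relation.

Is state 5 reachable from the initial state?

After dropping false guards: 13 live edges.
depth 0: {0}
depth 1: {3}  cumulative {0,3}
depth 2: {1,2,4}  cumulative {0,1,2,3,4}
depth 3: {6,7}  cumulative {0,1,2,3,4,6,7}
R = {0,1,2,3,4,6,7}

Answer: UNREACHABLE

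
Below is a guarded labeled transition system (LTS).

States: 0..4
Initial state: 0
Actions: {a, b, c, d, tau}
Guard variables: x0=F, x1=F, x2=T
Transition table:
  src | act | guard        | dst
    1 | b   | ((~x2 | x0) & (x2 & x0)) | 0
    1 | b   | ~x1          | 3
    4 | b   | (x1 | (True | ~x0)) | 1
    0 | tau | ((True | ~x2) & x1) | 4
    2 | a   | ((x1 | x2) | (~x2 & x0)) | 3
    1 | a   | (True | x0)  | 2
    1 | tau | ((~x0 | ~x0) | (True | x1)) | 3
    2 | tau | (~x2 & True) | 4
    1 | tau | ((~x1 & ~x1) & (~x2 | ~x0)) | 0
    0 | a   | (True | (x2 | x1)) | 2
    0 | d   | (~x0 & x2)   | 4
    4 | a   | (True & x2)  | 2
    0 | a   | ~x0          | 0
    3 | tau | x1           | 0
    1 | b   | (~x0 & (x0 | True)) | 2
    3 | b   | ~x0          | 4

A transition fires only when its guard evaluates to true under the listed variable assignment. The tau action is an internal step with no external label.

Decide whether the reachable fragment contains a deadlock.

Answer: DEADLOCK-FREE

Analysis:
Reach set: {0,1,2,3,4}
  0: a→0  a→2  d→4  [deg 3]
  1: a→2  b→2  b→3  tau→0  tau→3  [deg 5]
  2: a→3  [deg 1]
  3: b→4  [deg 1]
  4: a→2  b→1  [deg 2]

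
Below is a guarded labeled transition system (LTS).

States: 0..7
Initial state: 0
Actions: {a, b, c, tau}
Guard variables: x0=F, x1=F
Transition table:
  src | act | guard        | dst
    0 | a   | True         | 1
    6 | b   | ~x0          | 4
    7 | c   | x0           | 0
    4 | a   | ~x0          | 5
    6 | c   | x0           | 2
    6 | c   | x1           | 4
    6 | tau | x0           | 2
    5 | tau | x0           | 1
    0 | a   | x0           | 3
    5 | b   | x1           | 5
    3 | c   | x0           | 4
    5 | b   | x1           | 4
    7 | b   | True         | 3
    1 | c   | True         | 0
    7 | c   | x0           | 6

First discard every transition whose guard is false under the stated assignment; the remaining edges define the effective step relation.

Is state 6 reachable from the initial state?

Answer: UNREACHABLE

Analysis:
5 transition(s) survive guard evaluation.
L0 = {0}
L1 = {1}  cumulative {0,1}
Reachable = {0,1}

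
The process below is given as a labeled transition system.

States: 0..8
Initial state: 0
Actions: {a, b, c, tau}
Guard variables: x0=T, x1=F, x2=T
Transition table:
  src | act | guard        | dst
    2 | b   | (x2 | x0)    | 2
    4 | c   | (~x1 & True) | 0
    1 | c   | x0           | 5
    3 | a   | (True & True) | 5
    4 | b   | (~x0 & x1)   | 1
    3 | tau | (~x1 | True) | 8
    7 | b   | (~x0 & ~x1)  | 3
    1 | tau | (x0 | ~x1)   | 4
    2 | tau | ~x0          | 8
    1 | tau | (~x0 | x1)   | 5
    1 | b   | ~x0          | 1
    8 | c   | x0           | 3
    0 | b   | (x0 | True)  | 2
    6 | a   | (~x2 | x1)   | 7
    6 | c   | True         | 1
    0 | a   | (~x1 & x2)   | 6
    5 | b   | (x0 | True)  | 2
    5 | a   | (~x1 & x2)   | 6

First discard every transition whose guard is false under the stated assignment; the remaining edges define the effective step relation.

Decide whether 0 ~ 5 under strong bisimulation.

Answer: BISIMILAR

Analysis:
Compute ~ classes (split until stable):
  P[0] = {{0,1,2,3,4,5,6,7,8}}
  P[1] = {{0,5},{1},{2},{3},{4,6,8},{7}}
  P[2] = {{0,5},{1},{2},{3},{4},{6},{7},{8}}
stable after 3 split(s): 8 block(s)
[0]={0,5}  [5]={0,5}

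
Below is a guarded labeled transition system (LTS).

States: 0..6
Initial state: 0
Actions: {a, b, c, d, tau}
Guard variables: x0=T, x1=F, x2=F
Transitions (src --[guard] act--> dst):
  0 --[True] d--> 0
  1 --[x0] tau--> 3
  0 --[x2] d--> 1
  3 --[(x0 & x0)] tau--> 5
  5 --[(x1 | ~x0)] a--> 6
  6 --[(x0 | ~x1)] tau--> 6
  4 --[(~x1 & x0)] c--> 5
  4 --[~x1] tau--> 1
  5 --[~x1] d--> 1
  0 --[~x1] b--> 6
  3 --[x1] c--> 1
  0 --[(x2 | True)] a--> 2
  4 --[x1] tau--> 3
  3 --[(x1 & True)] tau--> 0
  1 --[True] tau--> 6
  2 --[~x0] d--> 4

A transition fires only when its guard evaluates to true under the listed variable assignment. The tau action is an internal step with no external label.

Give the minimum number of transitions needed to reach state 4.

Breadth-first toward 4:
  L0 = {0}
  L1 = {2,6}
4 never appears.

Answer: UNREACHABLE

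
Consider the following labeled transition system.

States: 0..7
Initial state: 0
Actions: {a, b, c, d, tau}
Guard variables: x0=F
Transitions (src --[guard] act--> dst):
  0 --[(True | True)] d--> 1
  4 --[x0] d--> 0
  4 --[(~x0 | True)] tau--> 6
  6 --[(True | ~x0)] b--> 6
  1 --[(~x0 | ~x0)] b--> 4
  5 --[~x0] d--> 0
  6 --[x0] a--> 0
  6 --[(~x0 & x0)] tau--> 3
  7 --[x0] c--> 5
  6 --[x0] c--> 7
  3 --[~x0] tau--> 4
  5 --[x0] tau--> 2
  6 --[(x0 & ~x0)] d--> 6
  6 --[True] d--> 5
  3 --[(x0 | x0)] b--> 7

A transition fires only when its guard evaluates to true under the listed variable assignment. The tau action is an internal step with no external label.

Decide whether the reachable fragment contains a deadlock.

R = {0,1,4,5,6}
  0: d→1  [1 exit(s)]
  1: b→4  [1 exit(s)]
  4: tau→6  [1 exit(s)]
  5: d→0  [1 exit(s)]
  6: b→6  d→5  [2 exit(s)]

Answer: DEADLOCK-FREE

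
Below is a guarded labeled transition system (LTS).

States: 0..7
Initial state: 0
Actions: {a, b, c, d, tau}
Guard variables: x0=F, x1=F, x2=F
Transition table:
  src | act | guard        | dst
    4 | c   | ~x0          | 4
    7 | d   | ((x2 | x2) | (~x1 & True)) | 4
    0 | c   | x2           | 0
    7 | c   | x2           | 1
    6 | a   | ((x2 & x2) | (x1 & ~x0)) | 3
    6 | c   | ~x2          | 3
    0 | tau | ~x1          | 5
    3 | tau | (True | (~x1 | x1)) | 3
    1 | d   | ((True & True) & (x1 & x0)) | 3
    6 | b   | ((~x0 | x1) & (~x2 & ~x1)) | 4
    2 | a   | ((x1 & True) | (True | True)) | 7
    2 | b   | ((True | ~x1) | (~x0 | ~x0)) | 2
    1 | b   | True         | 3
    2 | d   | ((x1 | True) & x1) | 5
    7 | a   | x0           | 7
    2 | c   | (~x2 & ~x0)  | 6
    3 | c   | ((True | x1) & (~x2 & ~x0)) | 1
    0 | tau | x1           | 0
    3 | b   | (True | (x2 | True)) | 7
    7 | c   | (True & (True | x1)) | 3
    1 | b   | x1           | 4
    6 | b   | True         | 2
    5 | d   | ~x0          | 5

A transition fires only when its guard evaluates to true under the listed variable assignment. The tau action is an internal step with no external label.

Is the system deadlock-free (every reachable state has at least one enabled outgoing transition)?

Answer: DEADLOCK-FREE

Analysis:
Reachable = {0,5}
  0: tau→5  [deg 1]
  5: d→5  [deg 1]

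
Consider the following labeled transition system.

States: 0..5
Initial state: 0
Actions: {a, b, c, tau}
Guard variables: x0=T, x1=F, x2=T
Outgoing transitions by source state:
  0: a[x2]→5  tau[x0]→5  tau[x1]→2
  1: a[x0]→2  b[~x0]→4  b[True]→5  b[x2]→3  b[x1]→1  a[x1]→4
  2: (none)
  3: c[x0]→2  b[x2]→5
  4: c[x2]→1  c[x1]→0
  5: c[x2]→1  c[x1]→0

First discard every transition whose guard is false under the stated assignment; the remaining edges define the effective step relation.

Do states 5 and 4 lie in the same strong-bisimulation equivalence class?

Bisimulation quotient by refinement:
  π0 = {{0,1,2,3,4,5}}
  π1 = {{0},{1},{2},{3},{4,5}}
5 equivalence class(es) (converged in 2)
5∈{4,5}, 4∈{4,5}

Answer: BISIMILAR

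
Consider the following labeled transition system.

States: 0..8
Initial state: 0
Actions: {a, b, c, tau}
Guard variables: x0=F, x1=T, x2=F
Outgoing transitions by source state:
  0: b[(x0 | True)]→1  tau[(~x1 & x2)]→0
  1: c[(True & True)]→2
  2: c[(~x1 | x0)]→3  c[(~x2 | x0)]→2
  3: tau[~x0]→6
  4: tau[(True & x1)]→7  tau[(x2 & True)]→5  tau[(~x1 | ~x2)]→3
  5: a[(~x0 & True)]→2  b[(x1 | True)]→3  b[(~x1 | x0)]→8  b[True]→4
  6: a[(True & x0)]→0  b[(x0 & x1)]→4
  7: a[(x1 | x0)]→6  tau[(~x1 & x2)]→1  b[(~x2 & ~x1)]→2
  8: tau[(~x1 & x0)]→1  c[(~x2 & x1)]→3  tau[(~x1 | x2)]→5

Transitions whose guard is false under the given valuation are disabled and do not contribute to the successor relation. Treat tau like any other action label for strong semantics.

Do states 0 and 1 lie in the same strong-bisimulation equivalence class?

Answer: NOT BISIMILAR

Trace:
Bisimulation quotient by refinement:
  round 0: {{0,1,2,3,4,5,6,7,8}}
  round 1: {{0},{1,2,8},{3,4},{5},{6},{7}}
  round 2: {{0},{1,2},{3},{4},{5},{6},{7},{8}}
stable after 3 split(s): 8 block(s)
class of 0: {0}; class of 1: {1,2}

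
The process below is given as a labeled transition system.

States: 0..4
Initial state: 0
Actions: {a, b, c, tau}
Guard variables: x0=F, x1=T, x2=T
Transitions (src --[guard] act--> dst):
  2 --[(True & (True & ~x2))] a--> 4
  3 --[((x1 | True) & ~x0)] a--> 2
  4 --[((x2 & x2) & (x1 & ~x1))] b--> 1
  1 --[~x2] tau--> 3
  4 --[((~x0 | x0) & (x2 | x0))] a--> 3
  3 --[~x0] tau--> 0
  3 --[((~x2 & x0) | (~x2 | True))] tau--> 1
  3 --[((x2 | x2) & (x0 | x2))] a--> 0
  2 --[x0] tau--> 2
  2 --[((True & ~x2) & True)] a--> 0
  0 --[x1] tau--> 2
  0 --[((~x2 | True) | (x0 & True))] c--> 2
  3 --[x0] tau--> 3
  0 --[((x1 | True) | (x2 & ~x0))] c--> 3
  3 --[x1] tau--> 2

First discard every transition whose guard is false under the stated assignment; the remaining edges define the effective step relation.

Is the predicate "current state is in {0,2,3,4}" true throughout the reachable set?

Answer: INVARIANT VIOLATED at state 1

Analysis:
Inv-set: {0,2,3,4}
Reach set: {0,1,2,3}
  0: safe
  1: outside
  2: safe
  3: safe
reach 1 via c·tau — violates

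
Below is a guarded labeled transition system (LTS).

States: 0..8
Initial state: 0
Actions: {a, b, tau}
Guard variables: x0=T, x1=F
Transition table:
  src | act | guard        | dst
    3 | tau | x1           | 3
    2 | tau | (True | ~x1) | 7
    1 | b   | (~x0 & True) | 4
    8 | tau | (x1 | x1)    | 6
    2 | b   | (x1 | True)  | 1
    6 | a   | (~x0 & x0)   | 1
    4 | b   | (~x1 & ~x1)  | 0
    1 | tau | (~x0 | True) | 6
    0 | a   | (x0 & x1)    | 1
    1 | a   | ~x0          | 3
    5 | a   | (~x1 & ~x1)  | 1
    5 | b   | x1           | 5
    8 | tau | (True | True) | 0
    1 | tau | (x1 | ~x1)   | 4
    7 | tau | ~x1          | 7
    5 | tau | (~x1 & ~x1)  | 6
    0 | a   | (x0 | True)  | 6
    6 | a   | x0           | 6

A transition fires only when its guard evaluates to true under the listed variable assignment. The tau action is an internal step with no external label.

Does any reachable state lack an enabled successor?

R = {0,6}
  0: a→6  [deg 1]
  6: a→6  [deg 1]

Answer: DEADLOCK-FREE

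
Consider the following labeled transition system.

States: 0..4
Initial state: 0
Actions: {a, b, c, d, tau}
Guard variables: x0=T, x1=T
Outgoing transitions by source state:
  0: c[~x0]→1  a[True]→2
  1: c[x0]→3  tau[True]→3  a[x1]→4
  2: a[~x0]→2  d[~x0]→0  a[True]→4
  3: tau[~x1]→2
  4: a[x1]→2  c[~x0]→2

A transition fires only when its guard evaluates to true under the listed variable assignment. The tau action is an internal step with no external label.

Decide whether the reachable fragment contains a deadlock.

Reach set: {0,2,4}
  0: a→2  [deg 1]
  2: a→4  [deg 1]
  4: a→2  [deg 1]

Answer: DEADLOCK-FREE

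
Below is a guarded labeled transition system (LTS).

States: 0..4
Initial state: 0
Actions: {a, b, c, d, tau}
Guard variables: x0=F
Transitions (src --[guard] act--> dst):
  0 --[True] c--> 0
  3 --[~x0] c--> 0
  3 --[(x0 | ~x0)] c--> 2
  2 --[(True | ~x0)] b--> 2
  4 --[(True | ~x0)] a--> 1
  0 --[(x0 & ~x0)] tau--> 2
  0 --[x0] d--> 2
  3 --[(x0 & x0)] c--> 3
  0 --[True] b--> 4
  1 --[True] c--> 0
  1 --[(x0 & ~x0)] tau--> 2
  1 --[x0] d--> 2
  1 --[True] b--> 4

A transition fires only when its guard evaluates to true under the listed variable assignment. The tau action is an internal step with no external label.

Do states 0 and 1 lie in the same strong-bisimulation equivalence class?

Answer: BISIMILAR

Analysis:
Compute ~ classes (split until stable):
  round 0: {{0,1,2,3,4}}
  round 1: {{0,1},{2},{3},{4}}
4 equivalence class(es) (converged in 2)
[0]={0,1}  [1]={0,1}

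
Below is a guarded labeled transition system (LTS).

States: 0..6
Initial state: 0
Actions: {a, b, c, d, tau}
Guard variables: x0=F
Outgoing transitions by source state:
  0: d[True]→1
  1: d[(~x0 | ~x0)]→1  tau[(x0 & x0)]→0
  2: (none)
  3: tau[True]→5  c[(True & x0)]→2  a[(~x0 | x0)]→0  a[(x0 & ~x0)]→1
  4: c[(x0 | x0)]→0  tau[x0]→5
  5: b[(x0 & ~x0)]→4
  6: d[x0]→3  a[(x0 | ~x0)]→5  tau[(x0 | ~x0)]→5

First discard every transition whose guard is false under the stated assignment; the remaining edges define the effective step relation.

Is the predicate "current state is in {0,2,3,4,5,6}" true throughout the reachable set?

Safe = {0,2,3,4,5,6}
Reach set: {0,1}
  0: ok
  1: VIOLATES
witness against invariant: d → 1

Answer: INVARIANT VIOLATED at state 1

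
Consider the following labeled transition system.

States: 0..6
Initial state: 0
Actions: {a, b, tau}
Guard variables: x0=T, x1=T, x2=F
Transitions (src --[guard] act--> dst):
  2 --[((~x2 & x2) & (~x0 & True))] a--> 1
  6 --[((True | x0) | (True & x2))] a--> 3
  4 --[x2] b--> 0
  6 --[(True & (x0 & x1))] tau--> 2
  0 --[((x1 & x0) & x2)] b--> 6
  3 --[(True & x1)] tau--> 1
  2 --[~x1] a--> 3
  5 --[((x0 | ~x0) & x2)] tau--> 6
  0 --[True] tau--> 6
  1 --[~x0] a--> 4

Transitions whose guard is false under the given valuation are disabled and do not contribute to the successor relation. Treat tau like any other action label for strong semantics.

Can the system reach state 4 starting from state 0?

4 transition(s) survive guard evaluation.
Layer 0: {0}
Layer 1: {6}  total {0,6}
Layer 2: {2,3}  total {0,2,3,6}
Layer 3: {1}  total {0,1,2,3,6}
Reachable = {0,1,2,3,6}

Answer: UNREACHABLE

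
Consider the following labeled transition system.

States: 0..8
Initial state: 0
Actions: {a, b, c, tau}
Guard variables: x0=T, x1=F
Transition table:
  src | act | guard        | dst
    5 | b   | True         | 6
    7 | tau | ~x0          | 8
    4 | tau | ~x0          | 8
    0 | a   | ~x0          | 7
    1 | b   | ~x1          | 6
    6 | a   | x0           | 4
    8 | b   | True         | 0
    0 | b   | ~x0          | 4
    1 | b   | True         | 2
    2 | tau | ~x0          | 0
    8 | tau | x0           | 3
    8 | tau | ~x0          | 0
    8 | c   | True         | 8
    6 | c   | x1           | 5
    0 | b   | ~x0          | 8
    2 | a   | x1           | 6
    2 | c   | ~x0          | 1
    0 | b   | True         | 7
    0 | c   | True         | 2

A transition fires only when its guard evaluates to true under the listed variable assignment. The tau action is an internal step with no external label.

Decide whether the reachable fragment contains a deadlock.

Answer: DEADLOCK at state 2

Working:
R = {0,2,7}
  0: b→7  c→2  [2 exit(s)]
  2: ∅  [STUCK]
  7: ∅  [STUCK]
trace reaching 2: c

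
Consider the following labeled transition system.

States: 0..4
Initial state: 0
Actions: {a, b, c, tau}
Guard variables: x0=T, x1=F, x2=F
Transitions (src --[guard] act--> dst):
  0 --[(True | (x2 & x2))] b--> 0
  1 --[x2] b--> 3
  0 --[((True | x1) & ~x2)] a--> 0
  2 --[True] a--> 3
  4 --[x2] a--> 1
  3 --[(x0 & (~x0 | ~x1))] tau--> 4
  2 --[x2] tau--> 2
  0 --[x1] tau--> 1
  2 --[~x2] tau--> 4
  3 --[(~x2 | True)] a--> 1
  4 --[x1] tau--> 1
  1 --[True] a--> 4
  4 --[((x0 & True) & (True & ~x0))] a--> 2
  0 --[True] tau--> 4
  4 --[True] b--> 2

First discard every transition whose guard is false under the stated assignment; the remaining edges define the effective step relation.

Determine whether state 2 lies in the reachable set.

After dropping false guards: 9 live edges.
Layer 0: {0}
Layer 1: {4}  total {0,4}
Layer 2: {2}  total {0,2,4}
Layer 3: {3}  total {0,2,3,4}
Layer 4: {1}  total {0,1,2,3,4}
R = {0,1,2,3,4}
trace reaching 2: tau·b

Answer: REACHABLE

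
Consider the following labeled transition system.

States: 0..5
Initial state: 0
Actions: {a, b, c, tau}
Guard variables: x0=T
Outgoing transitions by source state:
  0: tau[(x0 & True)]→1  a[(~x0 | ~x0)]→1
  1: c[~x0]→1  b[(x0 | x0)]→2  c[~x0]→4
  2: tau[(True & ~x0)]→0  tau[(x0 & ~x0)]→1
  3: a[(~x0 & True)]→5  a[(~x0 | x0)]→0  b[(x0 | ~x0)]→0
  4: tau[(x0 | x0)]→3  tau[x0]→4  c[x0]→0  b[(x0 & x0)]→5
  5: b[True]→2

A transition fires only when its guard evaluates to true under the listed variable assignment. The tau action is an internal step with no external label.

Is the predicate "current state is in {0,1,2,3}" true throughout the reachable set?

Answer: INVARIANT HOLDS

Trace:
Safe = {0,1,2,3}
Reachable = {0,1,2}
  0: ✓
  1: ✓
  2: ✓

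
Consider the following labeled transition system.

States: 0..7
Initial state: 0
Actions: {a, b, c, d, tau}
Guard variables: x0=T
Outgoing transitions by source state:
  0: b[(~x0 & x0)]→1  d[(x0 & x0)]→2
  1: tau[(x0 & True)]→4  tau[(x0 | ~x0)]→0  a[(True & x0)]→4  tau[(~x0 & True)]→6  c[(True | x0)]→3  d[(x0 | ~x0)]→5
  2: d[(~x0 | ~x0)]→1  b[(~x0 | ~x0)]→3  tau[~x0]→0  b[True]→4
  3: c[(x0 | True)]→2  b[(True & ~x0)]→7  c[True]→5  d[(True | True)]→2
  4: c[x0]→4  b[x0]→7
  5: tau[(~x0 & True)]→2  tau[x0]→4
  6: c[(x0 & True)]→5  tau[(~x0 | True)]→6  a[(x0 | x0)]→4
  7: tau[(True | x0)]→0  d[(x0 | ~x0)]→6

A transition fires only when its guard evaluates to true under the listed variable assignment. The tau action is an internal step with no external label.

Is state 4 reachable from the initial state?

Answer: REACHABLE

Analysis:
18 transition(s) survive guard evaluation.
Layer 0: {0}
Layer 1: {2}  cumulative {0,2}
Layer 2: {4}  cumulative {0,2,4}
Layer 3: {7}  cumulative {0,2,4,7}
Layer 4: {6}  cumulative {0,2,4,6,7}
Layer 5: {5}  cumulative {0,2,4,5,6,7}
R = {0,2,4,5,6,7}
Path to 4: d·b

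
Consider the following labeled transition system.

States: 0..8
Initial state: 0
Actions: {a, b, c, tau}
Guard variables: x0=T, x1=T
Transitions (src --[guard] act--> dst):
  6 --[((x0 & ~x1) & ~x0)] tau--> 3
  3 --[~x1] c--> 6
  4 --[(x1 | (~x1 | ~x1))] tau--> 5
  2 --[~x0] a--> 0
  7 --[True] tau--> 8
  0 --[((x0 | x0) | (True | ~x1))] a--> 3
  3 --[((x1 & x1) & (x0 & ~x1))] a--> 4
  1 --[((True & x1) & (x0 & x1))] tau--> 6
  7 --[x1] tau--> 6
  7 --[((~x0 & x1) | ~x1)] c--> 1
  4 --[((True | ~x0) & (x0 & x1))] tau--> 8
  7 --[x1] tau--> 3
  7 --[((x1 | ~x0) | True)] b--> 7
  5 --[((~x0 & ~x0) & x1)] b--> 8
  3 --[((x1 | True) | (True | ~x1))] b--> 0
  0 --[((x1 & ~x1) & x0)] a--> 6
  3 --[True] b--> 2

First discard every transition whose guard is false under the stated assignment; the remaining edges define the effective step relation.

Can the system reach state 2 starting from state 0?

Answer: REACHABLE

Working:
After dropping false guards: 10 live edges.
L0 = {0}
L1 = {3}  cumulative {0,3}
L2 = {2}  cumulative {0,2,3}
Reach set: {0,2,3}
Path to 2: a·b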